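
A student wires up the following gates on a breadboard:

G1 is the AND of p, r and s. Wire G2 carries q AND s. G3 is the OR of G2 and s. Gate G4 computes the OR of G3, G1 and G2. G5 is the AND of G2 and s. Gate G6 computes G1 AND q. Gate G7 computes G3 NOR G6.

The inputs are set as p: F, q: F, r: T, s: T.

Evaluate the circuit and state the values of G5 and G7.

G5 = F, G7 = F

G1 = p AND r AND s = F AND T AND T = F
G2 = q AND s = F AND T = F
G3 = G2 OR s = F OR T = T
G5 = G2 AND s = F AND T = F
G6 = G1 AND q = F AND F = F
G7 = G3 NOR G6 = T NOR F = F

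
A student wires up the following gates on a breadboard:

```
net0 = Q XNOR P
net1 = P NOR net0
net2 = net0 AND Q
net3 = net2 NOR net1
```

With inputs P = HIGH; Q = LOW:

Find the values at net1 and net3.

net1 = LOW, net3 = HIGH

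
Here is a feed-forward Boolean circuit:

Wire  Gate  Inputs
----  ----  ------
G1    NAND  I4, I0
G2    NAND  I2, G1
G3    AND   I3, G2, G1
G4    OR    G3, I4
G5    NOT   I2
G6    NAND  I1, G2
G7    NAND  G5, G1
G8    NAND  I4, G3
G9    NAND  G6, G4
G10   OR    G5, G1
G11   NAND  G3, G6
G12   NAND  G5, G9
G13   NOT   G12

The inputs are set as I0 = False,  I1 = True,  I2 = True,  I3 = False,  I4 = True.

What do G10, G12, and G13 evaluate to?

G1 = I4 NAND I0 = True NAND False = True
G2 = I2 NAND G1 = True NAND True = False
G3 = I3 AND G2 AND G1 = False AND False AND True = False
G4 = G3 OR I4 = False OR True = True
G5 = NOT I2 = NOT True = False
G6 = I1 NAND G2 = True NAND False = True
G9 = G6 NAND G4 = True NAND True = False
G10 = G5 OR G1 = False OR True = True
G12 = G5 NAND G9 = False NAND False = True
G13 = NOT G12 = NOT True = False

G10 = True; G12 = True; G13 = False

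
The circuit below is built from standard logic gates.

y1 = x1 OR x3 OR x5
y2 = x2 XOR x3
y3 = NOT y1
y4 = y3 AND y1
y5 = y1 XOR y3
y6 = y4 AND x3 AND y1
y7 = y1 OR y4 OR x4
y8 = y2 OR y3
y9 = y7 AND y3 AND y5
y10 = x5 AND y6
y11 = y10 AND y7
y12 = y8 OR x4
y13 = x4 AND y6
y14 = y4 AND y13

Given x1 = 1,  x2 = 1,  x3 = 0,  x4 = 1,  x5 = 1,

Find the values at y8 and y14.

y8 = 1  y14 = 0

y1 = x1 OR x3 OR x5 = 1 OR 0 OR 1 = 1
y2 = x2 XOR x3 = 1 XOR 0 = 1
y3 = NOT y1 = NOT 1 = 0
y4 = y3 AND y1 = 0 AND 1 = 0
y6 = y4 AND x3 AND y1 = 0 AND 0 AND 1 = 0
y8 = y2 OR y3 = 1 OR 0 = 1
y13 = x4 AND y6 = 1 AND 0 = 0
y14 = y4 AND y13 = 0 AND 0 = 0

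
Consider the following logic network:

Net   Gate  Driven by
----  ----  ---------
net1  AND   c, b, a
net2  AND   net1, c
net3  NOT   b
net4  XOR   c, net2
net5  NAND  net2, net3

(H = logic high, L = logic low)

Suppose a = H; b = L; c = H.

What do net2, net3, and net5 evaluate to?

net2 = L; net3 = H; net5 = H

net1 = c AND b AND a = H AND L AND H = L
net2 = net1 AND c = L AND H = L
net3 = NOT b = NOT L = H
net5 = net2 NAND net3 = L NAND H = H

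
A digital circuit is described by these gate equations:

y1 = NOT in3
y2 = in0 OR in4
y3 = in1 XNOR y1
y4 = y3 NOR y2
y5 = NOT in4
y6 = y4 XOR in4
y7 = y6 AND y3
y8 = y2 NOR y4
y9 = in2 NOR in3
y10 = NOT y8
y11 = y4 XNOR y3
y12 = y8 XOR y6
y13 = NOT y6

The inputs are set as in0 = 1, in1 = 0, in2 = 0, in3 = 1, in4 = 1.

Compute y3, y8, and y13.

y1 = NOT in3 = NOT 1 = 0
y2 = in0 OR in4 = 1 OR 1 = 1
y3 = in1 XNOR y1 = 0 XNOR 0 = 1
y4 = y3 NOR y2 = 1 NOR 1 = 0
y6 = y4 XOR in4 = 0 XOR 1 = 1
y8 = y2 NOR y4 = 1 NOR 0 = 0
y13 = NOT y6 = NOT 1 = 0

y3 = 1, y8 = 0, y13 = 0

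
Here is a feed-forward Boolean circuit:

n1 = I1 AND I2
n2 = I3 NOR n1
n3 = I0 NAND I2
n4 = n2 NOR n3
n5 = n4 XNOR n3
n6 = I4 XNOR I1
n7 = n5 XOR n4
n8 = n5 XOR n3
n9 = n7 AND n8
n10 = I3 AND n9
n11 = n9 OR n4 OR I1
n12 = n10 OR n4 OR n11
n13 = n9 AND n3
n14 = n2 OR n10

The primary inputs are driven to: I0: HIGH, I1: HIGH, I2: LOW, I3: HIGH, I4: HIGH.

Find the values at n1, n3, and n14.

n1 = LOW, n3 = HIGH, n14 = LOW

n1 = I1 AND I2 = HIGH AND LOW = LOW
n2 = I3 NOR n1 = HIGH NOR LOW = LOW
n3 = I0 NAND I2 = HIGH NAND LOW = HIGH
n4 = n2 NOR n3 = LOW NOR HIGH = LOW
n5 = n4 XNOR n3 = LOW XNOR HIGH = LOW
n7 = n5 XOR n4 = LOW XOR LOW = LOW
n8 = n5 XOR n3 = LOW XOR HIGH = HIGH
n9 = n7 AND n8 = LOW AND HIGH = LOW
n10 = I3 AND n9 = HIGH AND LOW = LOW
n14 = n2 OR n10 = LOW OR LOW = LOW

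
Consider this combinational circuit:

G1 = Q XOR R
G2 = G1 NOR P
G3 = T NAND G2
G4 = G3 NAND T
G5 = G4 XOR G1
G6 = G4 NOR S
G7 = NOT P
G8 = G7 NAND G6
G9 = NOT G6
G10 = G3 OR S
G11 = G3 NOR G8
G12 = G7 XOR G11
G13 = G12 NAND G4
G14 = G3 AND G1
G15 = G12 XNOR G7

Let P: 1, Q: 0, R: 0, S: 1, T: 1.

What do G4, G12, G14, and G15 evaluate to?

G1 = Q XOR R = 0 XOR 0 = 0
G2 = G1 NOR P = 0 NOR 1 = 0
G3 = T NAND G2 = 1 NAND 0 = 1
G4 = G3 NAND T = 1 NAND 1 = 0
G6 = G4 NOR S = 0 NOR 1 = 0
G7 = NOT P = NOT 1 = 0
G8 = G7 NAND G6 = 0 NAND 0 = 1
G11 = G3 NOR G8 = 1 NOR 1 = 0
G12 = G7 XOR G11 = 0 XOR 0 = 0
G14 = G3 AND G1 = 1 AND 0 = 0
G15 = G12 XNOR G7 = 0 XNOR 0 = 1

G4 = 0; G12 = 0; G14 = 0; G15 = 1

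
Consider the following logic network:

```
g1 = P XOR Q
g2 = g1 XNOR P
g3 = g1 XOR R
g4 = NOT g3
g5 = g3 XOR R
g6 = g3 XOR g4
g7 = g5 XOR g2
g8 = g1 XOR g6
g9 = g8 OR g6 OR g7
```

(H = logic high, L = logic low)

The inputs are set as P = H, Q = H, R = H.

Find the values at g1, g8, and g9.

g1 = P XOR Q = H XOR H = L
g2 = g1 XNOR P = L XNOR H = L
g3 = g1 XOR R = L XOR H = H
g4 = NOT g3 = NOT H = L
g5 = g3 XOR R = H XOR H = L
g6 = g3 XOR g4 = H XOR L = H
g7 = g5 XOR g2 = L XOR L = L
g8 = g1 XOR g6 = L XOR H = H
g9 = g8 OR g6 OR g7 = H OR H OR L = H

g1 = L, g8 = H, g9 = H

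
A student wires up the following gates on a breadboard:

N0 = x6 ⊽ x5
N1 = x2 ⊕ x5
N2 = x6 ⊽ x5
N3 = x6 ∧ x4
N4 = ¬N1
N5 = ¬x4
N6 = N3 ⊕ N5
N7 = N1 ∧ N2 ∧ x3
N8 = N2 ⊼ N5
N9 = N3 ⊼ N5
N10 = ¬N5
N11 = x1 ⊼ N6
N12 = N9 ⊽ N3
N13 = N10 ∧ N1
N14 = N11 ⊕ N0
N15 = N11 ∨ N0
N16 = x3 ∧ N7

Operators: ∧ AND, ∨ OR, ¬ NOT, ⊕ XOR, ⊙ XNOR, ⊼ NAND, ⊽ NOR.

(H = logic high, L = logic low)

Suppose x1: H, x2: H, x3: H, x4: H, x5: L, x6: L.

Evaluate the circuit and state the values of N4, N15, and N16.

N4 = L; N15 = H; N16 = H

N0 = x6 NOR x5 = L NOR L = H
N1 = x2 XOR x5 = H XOR L = H
N2 = x6 NOR x5 = L NOR L = H
N3 = x6 AND x4 = L AND H = L
N4 = NOT N1 = NOT H = L
N5 = NOT x4 = NOT H = L
N6 = N3 XOR N5 = L XOR L = L
N7 = N1 AND N2 AND x3 = H AND H AND H = H
N11 = x1 NAND N6 = H NAND L = H
N15 = N11 OR N0 = H OR H = H
N16 = x3 AND N7 = H AND H = H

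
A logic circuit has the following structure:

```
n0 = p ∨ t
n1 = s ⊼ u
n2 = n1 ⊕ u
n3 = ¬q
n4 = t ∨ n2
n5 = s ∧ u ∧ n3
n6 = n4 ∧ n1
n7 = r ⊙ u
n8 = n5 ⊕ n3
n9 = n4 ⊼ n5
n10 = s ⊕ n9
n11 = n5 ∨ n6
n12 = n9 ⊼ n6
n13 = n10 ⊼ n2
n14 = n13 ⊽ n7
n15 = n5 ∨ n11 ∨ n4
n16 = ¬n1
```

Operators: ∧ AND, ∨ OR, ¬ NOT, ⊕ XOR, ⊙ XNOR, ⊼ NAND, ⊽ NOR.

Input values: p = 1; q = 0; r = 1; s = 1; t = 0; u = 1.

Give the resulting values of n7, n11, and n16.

n1 = s NAND u = 1 NAND 1 = 0
n2 = n1 XOR u = 0 XOR 1 = 1
n3 = NOT q = NOT 0 = 1
n4 = t OR n2 = 0 OR 1 = 1
n5 = s AND u AND n3 = 1 AND 1 AND 1 = 1
n6 = n4 AND n1 = 1 AND 0 = 0
n7 = r XNOR u = 1 XNOR 1 = 1
n11 = n5 OR n6 = 1 OR 0 = 1
n16 = NOT n1 = NOT 0 = 1

n7 = 1, n11 = 1, n16 = 1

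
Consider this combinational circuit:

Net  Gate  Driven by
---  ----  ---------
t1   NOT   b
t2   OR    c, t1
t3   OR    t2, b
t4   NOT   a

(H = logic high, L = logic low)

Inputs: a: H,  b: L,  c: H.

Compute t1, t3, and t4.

t1 = NOT b = NOT L = H
t2 = c OR t1 = H OR H = H
t3 = t2 OR b = H OR L = H
t4 = NOT a = NOT H = L

t1 = H  t3 = H  t4 = L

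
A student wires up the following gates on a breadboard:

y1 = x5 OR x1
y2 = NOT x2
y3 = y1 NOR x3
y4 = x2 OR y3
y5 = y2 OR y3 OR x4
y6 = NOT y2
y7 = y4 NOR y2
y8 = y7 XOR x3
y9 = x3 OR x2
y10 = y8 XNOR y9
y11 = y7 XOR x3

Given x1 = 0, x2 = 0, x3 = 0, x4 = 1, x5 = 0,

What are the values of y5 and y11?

y5 = 1, y11 = 0

y1 = x5 OR x1 = 0 OR 0 = 0
y2 = NOT x2 = NOT 0 = 1
y3 = y1 NOR x3 = 0 NOR 0 = 1
y4 = x2 OR y3 = 0 OR 1 = 1
y5 = y2 OR y3 OR x4 = 1 OR 1 OR 1 = 1
y7 = y4 NOR y2 = 1 NOR 1 = 0
y11 = y7 XOR x3 = 0 XOR 0 = 0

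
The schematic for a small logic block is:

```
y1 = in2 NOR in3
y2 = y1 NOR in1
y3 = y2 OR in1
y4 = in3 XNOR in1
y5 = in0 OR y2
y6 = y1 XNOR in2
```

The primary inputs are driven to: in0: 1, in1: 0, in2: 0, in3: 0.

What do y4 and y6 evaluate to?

y1 = in2 NOR in3 = 0 NOR 0 = 1
y4 = in3 XNOR in1 = 0 XNOR 0 = 1
y6 = y1 XNOR in2 = 1 XNOR 0 = 0

y4 = 1; y6 = 0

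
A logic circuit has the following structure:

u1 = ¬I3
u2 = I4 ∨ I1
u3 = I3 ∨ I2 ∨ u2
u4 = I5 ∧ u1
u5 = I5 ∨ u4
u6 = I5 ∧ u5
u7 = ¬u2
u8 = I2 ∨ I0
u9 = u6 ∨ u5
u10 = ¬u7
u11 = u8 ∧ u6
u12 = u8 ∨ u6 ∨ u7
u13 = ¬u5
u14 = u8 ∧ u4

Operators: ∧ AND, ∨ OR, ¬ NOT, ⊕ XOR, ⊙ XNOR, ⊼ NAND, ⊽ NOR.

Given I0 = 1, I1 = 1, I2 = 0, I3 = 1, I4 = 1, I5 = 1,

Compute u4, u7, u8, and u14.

u1 = NOT I3 = NOT 1 = 0
u2 = I4 OR I1 = 1 OR 1 = 1
u4 = I5 AND u1 = 1 AND 0 = 0
u7 = NOT u2 = NOT 1 = 0
u8 = I2 OR I0 = 0 OR 1 = 1
u14 = u8 AND u4 = 1 AND 0 = 0

u4 = 0, u7 = 0, u8 = 1, u14 = 0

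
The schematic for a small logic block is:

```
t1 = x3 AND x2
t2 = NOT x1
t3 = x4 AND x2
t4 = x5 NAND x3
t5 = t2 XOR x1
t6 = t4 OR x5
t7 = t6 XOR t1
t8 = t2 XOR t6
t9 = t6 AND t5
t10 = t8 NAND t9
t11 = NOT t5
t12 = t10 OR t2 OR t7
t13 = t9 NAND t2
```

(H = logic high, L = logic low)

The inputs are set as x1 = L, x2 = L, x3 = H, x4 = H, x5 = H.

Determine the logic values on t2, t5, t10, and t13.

t2 = H, t5 = H, t10 = H, t13 = L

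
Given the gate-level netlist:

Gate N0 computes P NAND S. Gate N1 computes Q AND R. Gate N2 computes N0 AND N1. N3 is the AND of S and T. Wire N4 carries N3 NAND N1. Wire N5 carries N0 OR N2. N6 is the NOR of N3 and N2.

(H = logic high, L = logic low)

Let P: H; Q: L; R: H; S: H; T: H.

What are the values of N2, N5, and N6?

N2 = L; N5 = L; N6 = L

N0 = P NAND S = H NAND H = L
N1 = Q AND R = L AND H = L
N2 = N0 AND N1 = L AND L = L
N3 = S AND T = H AND H = H
N5 = N0 OR N2 = L OR L = L
N6 = N3 NOR N2 = H NOR L = L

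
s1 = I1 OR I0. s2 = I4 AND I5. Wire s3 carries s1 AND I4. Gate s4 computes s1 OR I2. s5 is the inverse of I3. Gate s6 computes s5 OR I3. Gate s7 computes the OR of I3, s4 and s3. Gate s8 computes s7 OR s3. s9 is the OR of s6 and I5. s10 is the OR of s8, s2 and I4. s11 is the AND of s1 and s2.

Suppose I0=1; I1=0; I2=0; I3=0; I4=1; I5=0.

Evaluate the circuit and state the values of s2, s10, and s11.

s2 = 0, s10 = 1, s11 = 0

s1 = I1 OR I0 = 0 OR 1 = 1
s2 = I4 AND I5 = 1 AND 0 = 0
s3 = s1 AND I4 = 1 AND 1 = 1
s4 = s1 OR I2 = 1 OR 0 = 1
s7 = I3 OR s4 OR s3 = 0 OR 1 OR 1 = 1
s8 = s7 OR s3 = 1 OR 1 = 1
s10 = s8 OR s2 OR I4 = 1 OR 0 OR 1 = 1
s11 = s1 AND s2 = 1 AND 0 = 0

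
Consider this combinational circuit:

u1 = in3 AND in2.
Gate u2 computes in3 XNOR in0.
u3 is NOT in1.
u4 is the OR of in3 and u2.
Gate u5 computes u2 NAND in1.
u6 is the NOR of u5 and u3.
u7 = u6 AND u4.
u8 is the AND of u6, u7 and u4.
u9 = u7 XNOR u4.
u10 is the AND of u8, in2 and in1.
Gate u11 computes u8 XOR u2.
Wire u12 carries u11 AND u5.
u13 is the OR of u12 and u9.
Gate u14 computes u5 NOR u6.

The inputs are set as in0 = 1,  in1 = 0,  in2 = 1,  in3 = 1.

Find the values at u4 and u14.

u2 = in3 XNOR in0 = 1 XNOR 1 = 1
u3 = NOT in1 = NOT 0 = 1
u4 = in3 OR u2 = 1 OR 1 = 1
u5 = u2 NAND in1 = 1 NAND 0 = 1
u6 = u5 NOR u3 = 1 NOR 1 = 0
u14 = u5 NOR u6 = 1 NOR 0 = 0

u4 = 1; u14 = 0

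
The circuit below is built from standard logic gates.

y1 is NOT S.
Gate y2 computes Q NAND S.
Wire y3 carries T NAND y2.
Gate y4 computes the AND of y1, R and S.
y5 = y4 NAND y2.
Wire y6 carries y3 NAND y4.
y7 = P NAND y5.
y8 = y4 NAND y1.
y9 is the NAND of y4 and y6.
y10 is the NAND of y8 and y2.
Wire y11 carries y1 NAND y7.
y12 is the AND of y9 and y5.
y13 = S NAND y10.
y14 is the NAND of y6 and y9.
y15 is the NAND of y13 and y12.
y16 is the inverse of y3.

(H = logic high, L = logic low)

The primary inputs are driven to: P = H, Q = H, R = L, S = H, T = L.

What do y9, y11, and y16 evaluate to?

y1 = NOT S = NOT H = L
y2 = Q NAND S = H NAND H = L
y3 = T NAND y2 = L NAND L = H
y4 = y1 AND R AND S = L AND L AND H = L
y5 = y4 NAND y2 = L NAND L = H
y6 = y3 NAND y4 = H NAND L = H
y7 = P NAND y5 = H NAND H = L
y9 = y4 NAND y6 = L NAND H = H
y11 = y1 NAND y7 = L NAND L = H
y16 = NOT y3 = NOT H = L

y9 = H, y11 = H, y16 = L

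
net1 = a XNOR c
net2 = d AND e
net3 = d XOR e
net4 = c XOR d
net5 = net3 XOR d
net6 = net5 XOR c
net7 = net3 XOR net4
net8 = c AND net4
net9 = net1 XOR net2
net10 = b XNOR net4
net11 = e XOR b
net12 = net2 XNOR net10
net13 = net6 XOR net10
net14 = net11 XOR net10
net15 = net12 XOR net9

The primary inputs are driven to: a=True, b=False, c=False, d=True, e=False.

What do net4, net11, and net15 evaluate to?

net4 = True; net11 = False; net15 = True

net1 = a XNOR c = True XNOR False = False
net2 = d AND e = True AND False = False
net4 = c XOR d = False XOR True = True
net9 = net1 XOR net2 = False XOR False = False
net10 = b XNOR net4 = False XNOR True = False
net11 = e XOR b = False XOR False = False
net12 = net2 XNOR net10 = False XNOR False = True
net15 = net12 XOR net9 = True XOR False = True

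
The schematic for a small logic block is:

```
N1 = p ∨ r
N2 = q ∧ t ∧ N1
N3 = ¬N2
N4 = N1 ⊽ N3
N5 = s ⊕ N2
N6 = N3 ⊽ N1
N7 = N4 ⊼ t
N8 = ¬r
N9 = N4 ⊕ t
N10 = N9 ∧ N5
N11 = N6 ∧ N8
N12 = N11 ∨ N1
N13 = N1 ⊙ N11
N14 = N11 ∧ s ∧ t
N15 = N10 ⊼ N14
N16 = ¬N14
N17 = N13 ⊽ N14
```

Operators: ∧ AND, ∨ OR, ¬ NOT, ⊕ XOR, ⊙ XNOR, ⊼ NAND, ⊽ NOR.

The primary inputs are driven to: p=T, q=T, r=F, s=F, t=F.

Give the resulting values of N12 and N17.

N12 = T, N17 = T

N1 = p OR r = T OR F = T
N2 = q AND t AND N1 = T AND F AND T = F
N3 = NOT N2 = NOT F = T
N6 = N3 NOR N1 = T NOR T = F
N8 = NOT r = NOT F = T
N11 = N6 AND N8 = F AND T = F
N12 = N11 OR N1 = F OR T = T
N13 = N1 XNOR N11 = T XNOR F = F
N14 = N11 AND s AND t = F AND F AND F = F
N17 = N13 NOR N14 = F NOR F = T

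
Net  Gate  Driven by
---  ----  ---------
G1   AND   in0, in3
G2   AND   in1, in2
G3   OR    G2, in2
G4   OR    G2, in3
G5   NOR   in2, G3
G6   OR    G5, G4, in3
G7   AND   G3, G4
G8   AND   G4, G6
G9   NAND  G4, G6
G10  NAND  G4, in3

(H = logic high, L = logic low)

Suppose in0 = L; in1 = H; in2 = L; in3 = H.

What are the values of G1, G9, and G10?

G1 = L; G9 = L; G10 = L

G1 = in0 AND in3 = L AND H = L
G2 = in1 AND in2 = H AND L = L
G3 = G2 OR in2 = L OR L = L
G4 = G2 OR in3 = L OR H = H
G5 = in2 NOR G3 = L NOR L = H
G6 = G5 OR G4 OR in3 = H OR H OR H = H
G9 = G4 NAND G6 = H NAND H = L
G10 = G4 NAND in3 = H NAND H = L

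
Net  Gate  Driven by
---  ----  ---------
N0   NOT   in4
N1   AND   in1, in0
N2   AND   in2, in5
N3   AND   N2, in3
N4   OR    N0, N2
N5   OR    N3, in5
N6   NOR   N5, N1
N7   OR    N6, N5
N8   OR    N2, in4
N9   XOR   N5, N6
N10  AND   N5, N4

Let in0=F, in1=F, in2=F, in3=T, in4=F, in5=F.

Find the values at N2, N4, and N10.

N2 = F, N4 = T, N10 = F

N0 = NOT in4 = NOT F = T
N2 = in2 AND in5 = F AND F = F
N3 = N2 AND in3 = F AND T = F
N4 = N0 OR N2 = T OR F = T
N5 = N3 OR in5 = F OR F = F
N10 = N5 AND N4 = F AND T = F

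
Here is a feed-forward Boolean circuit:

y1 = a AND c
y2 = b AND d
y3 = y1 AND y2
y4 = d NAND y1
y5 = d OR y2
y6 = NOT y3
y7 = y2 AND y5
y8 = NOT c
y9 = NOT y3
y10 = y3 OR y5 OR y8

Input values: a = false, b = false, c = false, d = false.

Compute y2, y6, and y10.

y2 = false  y6 = true  y10 = true

y1 = a AND c = false AND false = false
y2 = b AND d = false AND false = false
y3 = y1 AND y2 = false AND false = false
y5 = d OR y2 = false OR false = false
y6 = NOT y3 = NOT false = true
y8 = NOT c = NOT false = true
y10 = y3 OR y5 OR y8 = false OR false OR true = true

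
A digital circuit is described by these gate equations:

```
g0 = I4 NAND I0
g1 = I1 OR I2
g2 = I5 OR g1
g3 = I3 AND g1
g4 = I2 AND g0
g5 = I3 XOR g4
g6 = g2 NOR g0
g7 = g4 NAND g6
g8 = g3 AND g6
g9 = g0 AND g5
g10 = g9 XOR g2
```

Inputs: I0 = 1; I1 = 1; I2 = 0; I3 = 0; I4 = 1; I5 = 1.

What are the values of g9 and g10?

g9 = 0; g10 = 1

g0 = I4 NAND I0 = 1 NAND 1 = 0
g1 = I1 OR I2 = 1 OR 0 = 1
g2 = I5 OR g1 = 1 OR 1 = 1
g4 = I2 AND g0 = 0 AND 0 = 0
g5 = I3 XOR g4 = 0 XOR 0 = 0
g9 = g0 AND g5 = 0 AND 0 = 0
g10 = g9 XOR g2 = 0 XOR 1 = 1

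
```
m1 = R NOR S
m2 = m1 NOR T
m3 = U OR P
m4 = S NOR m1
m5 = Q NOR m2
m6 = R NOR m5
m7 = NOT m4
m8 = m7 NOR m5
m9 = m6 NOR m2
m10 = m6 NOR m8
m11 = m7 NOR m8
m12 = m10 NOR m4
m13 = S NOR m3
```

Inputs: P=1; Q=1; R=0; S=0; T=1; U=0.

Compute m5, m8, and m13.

m1 = R NOR S = 0 NOR 0 = 1
m2 = m1 NOR T = 1 NOR 1 = 0
m3 = U OR P = 0 OR 1 = 1
m4 = S NOR m1 = 0 NOR 1 = 0
m5 = Q NOR m2 = 1 NOR 0 = 0
m7 = NOT m4 = NOT 0 = 1
m8 = m7 NOR m5 = 1 NOR 0 = 0
m13 = S NOR m3 = 0 NOR 1 = 0

m5 = 0  m8 = 0  m13 = 0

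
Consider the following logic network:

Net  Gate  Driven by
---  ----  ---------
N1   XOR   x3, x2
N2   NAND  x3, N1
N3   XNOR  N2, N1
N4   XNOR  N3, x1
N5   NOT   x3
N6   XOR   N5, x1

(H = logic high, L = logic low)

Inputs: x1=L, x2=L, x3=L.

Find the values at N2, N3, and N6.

N1 = x3 XOR x2 = L XOR L = L
N2 = x3 NAND N1 = L NAND L = H
N3 = N2 XNOR N1 = H XNOR L = L
N5 = NOT x3 = NOT L = H
N6 = N5 XOR x1 = H XOR L = H

N2 = H  N3 = L  N6 = H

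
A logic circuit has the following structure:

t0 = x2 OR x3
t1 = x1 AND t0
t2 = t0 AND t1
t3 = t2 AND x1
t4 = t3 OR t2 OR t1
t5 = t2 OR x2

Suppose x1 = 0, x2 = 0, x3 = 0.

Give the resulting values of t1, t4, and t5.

t1 = 0, t4 = 0, t5 = 0

t0 = x2 OR x3 = 0 OR 0 = 0
t1 = x1 AND t0 = 0 AND 0 = 0
t2 = t0 AND t1 = 0 AND 0 = 0
t3 = t2 AND x1 = 0 AND 0 = 0
t4 = t3 OR t2 OR t1 = 0 OR 0 OR 0 = 0
t5 = t2 OR x2 = 0 OR 0 = 0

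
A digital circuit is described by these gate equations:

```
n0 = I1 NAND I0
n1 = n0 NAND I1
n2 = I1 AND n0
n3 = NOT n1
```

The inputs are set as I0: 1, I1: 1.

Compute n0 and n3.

n0 = I1 NAND I0 = 1 NAND 1 = 0
n1 = n0 NAND I1 = 0 NAND 1 = 1
n3 = NOT n1 = NOT 1 = 0

n0 = 0  n3 = 0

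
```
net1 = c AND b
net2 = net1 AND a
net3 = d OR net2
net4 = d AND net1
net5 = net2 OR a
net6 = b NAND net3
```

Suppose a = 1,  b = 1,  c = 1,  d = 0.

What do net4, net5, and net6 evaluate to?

net1 = c AND b = 1 AND 1 = 1
net2 = net1 AND a = 1 AND 1 = 1
net3 = d OR net2 = 0 OR 1 = 1
net4 = d AND net1 = 0 AND 1 = 0
net5 = net2 OR a = 1 OR 1 = 1
net6 = b NAND net3 = 1 NAND 1 = 0

net4 = 0, net5 = 1, net6 = 0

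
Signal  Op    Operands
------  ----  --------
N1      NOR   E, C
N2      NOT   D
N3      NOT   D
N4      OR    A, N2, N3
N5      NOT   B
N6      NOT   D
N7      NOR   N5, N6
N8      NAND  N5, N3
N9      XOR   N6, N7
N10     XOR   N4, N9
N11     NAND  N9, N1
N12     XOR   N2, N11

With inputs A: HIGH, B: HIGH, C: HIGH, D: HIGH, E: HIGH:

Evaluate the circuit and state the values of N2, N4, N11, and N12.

N2 = LOW; N4 = HIGH; N11 = HIGH; N12 = HIGH

N1 = E NOR C = HIGH NOR HIGH = LOW
N2 = NOT D = NOT HIGH = LOW
N3 = NOT D = NOT HIGH = LOW
N4 = A OR N2 OR N3 = HIGH OR LOW OR LOW = HIGH
N5 = NOT B = NOT HIGH = LOW
N6 = NOT D = NOT HIGH = LOW
N7 = N5 NOR N6 = LOW NOR LOW = HIGH
N9 = N6 XOR N7 = LOW XOR HIGH = HIGH
N11 = N9 NAND N1 = HIGH NAND LOW = HIGH
N12 = N2 XOR N11 = LOW XOR HIGH = HIGH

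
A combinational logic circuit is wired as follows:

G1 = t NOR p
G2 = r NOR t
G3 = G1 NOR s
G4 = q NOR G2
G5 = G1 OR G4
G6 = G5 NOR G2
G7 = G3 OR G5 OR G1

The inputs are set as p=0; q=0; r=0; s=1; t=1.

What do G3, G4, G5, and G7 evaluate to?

G3 = 0, G4 = 1, G5 = 1, G7 = 1

G1 = t NOR p = 1 NOR 0 = 0
G2 = r NOR t = 0 NOR 1 = 0
G3 = G1 NOR s = 0 NOR 1 = 0
G4 = q NOR G2 = 0 NOR 0 = 1
G5 = G1 OR G4 = 0 OR 1 = 1
G7 = G3 OR G5 OR G1 = 0 OR 1 OR 0 = 1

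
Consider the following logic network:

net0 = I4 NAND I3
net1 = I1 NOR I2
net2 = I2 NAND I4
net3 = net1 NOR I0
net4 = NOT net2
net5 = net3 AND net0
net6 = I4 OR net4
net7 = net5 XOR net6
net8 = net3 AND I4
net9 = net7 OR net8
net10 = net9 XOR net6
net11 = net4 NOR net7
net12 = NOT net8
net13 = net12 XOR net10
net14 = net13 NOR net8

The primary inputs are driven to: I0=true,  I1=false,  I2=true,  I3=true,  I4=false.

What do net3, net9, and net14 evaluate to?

net3 = false; net9 = false; net14 = false

net0 = I4 NAND I3 = false NAND true = true
net1 = I1 NOR I2 = false NOR true = false
net2 = I2 NAND I4 = true NAND false = true
net3 = net1 NOR I0 = false NOR true = false
net4 = NOT net2 = NOT true = false
net5 = net3 AND net0 = false AND true = false
net6 = I4 OR net4 = false OR false = false
net7 = net5 XOR net6 = false XOR false = false
net8 = net3 AND I4 = false AND false = false
net9 = net7 OR net8 = false OR false = false
net10 = net9 XOR net6 = false XOR false = false
net12 = NOT net8 = NOT false = true
net13 = net12 XOR net10 = true XOR false = true
net14 = net13 NOR net8 = true NOR false = false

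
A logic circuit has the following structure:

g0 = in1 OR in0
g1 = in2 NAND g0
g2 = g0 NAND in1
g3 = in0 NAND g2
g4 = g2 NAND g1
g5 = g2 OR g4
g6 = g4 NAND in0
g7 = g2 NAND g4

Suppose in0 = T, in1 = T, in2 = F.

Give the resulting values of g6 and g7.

g0 = in1 OR in0 = T OR T = T
g1 = in2 NAND g0 = F NAND T = T
g2 = g0 NAND in1 = T NAND T = F
g4 = g2 NAND g1 = F NAND T = T
g6 = g4 NAND in0 = T NAND T = F
g7 = g2 NAND g4 = F NAND T = T

g6 = F, g7 = T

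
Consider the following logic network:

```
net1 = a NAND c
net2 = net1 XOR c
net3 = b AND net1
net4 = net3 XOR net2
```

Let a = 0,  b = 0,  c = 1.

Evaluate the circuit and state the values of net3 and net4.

net1 = a NAND c = 0 NAND 1 = 1
net2 = net1 XOR c = 1 XOR 1 = 0
net3 = b AND net1 = 0 AND 1 = 0
net4 = net3 XOR net2 = 0 XOR 0 = 0

net3 = 0, net4 = 0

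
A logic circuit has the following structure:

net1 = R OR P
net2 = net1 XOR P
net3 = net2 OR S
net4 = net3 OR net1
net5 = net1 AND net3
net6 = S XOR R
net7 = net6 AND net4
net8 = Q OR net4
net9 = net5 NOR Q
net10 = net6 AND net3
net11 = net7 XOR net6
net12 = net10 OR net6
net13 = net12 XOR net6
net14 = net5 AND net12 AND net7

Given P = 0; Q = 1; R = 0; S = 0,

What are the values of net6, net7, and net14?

net6 = 0  net7 = 0  net14 = 0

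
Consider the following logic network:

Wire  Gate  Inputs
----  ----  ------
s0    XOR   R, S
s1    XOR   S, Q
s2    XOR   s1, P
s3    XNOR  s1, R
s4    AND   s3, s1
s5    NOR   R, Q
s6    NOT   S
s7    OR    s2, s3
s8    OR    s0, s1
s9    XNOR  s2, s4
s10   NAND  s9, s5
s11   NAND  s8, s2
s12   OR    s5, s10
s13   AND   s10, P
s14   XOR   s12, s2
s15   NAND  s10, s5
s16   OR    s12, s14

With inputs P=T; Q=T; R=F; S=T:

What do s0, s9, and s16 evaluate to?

s0 = R XOR S = F XOR T = T
s1 = S XOR Q = T XOR T = F
s2 = s1 XOR P = F XOR T = T
s3 = s1 XNOR R = F XNOR F = T
s4 = s3 AND s1 = T AND F = F
s5 = R NOR Q = F NOR T = F
s9 = s2 XNOR s4 = T XNOR F = F
s10 = s9 NAND s5 = F NAND F = T
s12 = s5 OR s10 = F OR T = T
s14 = s12 XOR s2 = T XOR T = F
s16 = s12 OR s14 = T OR F = T

s0 = T, s9 = F, s16 = T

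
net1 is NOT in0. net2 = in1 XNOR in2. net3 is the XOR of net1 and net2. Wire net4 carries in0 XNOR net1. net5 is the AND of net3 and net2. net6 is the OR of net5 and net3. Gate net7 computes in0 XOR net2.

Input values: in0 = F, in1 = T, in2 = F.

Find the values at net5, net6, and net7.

net5 = F  net6 = T  net7 = F

net1 = NOT in0 = NOT F = T
net2 = in1 XNOR in2 = T XNOR F = F
net3 = net1 XOR net2 = T XOR F = T
net5 = net3 AND net2 = T AND F = F
net6 = net5 OR net3 = F OR T = T
net7 = in0 XOR net2 = F XOR F = F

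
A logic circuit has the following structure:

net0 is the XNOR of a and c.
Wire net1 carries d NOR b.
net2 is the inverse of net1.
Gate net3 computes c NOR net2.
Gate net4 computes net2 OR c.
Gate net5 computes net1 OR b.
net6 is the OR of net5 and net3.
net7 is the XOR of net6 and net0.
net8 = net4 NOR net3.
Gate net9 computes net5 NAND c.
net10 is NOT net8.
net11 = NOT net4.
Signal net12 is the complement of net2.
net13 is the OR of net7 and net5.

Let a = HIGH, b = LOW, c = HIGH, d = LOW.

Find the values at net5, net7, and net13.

net5 = HIGH, net7 = LOW, net13 = HIGH

net0 = a XNOR c = HIGH XNOR HIGH = HIGH
net1 = d NOR b = LOW NOR LOW = HIGH
net2 = NOT net1 = NOT HIGH = LOW
net3 = c NOR net2 = HIGH NOR LOW = LOW
net5 = net1 OR b = HIGH OR LOW = HIGH
net6 = net5 OR net3 = HIGH OR LOW = HIGH
net7 = net6 XOR net0 = HIGH XOR HIGH = LOW
net13 = net7 OR net5 = LOW OR HIGH = HIGH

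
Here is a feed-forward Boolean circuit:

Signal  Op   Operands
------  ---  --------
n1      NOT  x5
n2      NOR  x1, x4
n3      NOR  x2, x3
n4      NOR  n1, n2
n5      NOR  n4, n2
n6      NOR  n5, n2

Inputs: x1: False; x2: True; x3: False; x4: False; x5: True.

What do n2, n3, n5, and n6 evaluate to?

n1 = NOT x5 = NOT True = False
n2 = x1 NOR x4 = False NOR False = True
n3 = x2 NOR x3 = True NOR False = False
n4 = n1 NOR n2 = False NOR True = False
n5 = n4 NOR n2 = False NOR True = False
n6 = n5 NOR n2 = False NOR True = False

n2 = True  n3 = False  n5 = False  n6 = False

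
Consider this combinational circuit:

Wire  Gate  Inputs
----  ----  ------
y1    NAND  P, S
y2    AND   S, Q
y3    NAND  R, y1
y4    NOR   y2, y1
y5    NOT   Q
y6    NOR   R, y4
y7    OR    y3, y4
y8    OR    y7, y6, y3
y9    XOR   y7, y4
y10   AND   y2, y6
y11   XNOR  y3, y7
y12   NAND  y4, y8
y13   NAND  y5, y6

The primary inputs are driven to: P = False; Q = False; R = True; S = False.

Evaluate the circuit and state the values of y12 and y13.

y12 = True; y13 = True

y1 = P NAND S = False NAND False = True
y2 = S AND Q = False AND False = False
y3 = R NAND y1 = True NAND True = False
y4 = y2 NOR y1 = False NOR True = False
y5 = NOT Q = NOT False = True
y6 = R NOR y4 = True NOR False = False
y7 = y3 OR y4 = False OR False = False
y8 = y7 OR y6 OR y3 = False OR False OR False = False
y12 = y4 NAND y8 = False NAND False = True
y13 = y5 NAND y6 = True NAND False = True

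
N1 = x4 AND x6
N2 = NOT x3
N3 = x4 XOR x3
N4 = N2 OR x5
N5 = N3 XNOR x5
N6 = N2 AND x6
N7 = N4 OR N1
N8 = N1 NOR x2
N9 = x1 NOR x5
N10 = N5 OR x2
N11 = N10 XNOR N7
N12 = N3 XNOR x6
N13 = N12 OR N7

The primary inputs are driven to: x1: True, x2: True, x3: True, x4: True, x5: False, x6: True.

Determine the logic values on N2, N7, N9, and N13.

N1 = x4 AND x6 = True AND True = True
N2 = NOT x3 = NOT True = False
N3 = x4 XOR x3 = True XOR True = False
N4 = N2 OR x5 = False OR False = False
N7 = N4 OR N1 = False OR True = True
N9 = x1 NOR x5 = True NOR False = False
N12 = N3 XNOR x6 = False XNOR True = False
N13 = N12 OR N7 = False OR True = True

N2 = False  N7 = True  N9 = False  N13 = True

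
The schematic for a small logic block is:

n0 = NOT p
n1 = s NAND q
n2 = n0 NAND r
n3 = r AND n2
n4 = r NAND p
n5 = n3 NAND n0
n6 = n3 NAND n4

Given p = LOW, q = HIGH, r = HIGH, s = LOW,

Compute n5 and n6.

n0 = NOT p = NOT LOW = HIGH
n2 = n0 NAND r = HIGH NAND HIGH = LOW
n3 = r AND n2 = HIGH AND LOW = LOW
n4 = r NAND p = HIGH NAND LOW = HIGH
n5 = n3 NAND n0 = LOW NAND HIGH = HIGH
n6 = n3 NAND n4 = LOW NAND HIGH = HIGH

n5 = HIGH  n6 = HIGH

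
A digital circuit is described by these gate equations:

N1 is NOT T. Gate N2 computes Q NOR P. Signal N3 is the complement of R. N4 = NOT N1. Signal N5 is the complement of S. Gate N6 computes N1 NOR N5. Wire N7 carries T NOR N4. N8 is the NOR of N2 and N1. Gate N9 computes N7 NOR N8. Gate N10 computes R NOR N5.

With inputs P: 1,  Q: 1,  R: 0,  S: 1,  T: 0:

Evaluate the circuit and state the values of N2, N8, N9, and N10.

N1 = NOT T = NOT 0 = 1
N2 = Q NOR P = 1 NOR 1 = 0
N4 = NOT N1 = NOT 1 = 0
N5 = NOT S = NOT 1 = 0
N7 = T NOR N4 = 0 NOR 0 = 1
N8 = N2 NOR N1 = 0 NOR 1 = 0
N9 = N7 NOR N8 = 1 NOR 0 = 0
N10 = R NOR N5 = 0 NOR 0 = 1

N2 = 0, N8 = 0, N9 = 0, N10 = 1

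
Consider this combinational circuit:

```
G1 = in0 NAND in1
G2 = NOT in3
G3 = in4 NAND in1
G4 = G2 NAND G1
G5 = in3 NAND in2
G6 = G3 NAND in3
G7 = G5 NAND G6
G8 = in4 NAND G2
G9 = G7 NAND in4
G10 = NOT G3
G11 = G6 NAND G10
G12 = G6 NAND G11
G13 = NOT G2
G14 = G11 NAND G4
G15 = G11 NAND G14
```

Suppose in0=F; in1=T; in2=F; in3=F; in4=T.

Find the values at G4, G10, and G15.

G4 = F, G10 = T, G15 = T

G1 = in0 NAND in1 = F NAND T = T
G2 = NOT in3 = NOT F = T
G3 = in4 NAND in1 = T NAND T = F
G4 = G2 NAND G1 = T NAND T = F
G6 = G3 NAND in3 = F NAND F = T
G10 = NOT G3 = NOT F = T
G11 = G6 NAND G10 = T NAND T = F
G14 = G11 NAND G4 = F NAND F = T
G15 = G11 NAND G14 = F NAND T = T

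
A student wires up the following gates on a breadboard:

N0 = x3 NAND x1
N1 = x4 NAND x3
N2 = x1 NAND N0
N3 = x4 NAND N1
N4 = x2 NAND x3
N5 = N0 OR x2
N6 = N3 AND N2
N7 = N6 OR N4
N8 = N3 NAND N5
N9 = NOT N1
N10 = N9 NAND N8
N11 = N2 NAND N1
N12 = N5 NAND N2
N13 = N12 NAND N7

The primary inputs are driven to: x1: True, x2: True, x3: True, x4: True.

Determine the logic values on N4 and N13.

N0 = x3 NAND x1 = True NAND True = False
N1 = x4 NAND x3 = True NAND True = False
N2 = x1 NAND N0 = True NAND False = True
N3 = x4 NAND N1 = True NAND False = True
N4 = x2 NAND x3 = True NAND True = False
N5 = N0 OR x2 = False OR True = True
N6 = N3 AND N2 = True AND True = True
N7 = N6 OR N4 = True OR False = True
N12 = N5 NAND N2 = True NAND True = False
N13 = N12 NAND N7 = False NAND True = True

N4 = False  N13 = True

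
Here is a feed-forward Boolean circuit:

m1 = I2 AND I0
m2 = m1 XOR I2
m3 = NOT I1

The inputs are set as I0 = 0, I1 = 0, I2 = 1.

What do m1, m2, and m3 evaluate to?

m1 = 0, m2 = 1, m3 = 1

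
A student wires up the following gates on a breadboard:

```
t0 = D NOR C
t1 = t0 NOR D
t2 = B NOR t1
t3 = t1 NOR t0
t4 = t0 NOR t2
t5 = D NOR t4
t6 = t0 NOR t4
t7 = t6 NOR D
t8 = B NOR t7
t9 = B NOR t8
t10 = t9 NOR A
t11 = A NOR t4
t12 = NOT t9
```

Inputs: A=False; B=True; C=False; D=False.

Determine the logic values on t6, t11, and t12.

t0 = D NOR C = False NOR False = True
t1 = t0 NOR D = True NOR False = False
t2 = B NOR t1 = True NOR False = False
t4 = t0 NOR t2 = True NOR False = False
t6 = t0 NOR t4 = True NOR False = False
t7 = t6 NOR D = False NOR False = True
t8 = B NOR t7 = True NOR True = False
t9 = B NOR t8 = True NOR False = False
t11 = A NOR t4 = False NOR False = True
t12 = NOT t9 = NOT False = True

t6 = False, t11 = True, t12 = True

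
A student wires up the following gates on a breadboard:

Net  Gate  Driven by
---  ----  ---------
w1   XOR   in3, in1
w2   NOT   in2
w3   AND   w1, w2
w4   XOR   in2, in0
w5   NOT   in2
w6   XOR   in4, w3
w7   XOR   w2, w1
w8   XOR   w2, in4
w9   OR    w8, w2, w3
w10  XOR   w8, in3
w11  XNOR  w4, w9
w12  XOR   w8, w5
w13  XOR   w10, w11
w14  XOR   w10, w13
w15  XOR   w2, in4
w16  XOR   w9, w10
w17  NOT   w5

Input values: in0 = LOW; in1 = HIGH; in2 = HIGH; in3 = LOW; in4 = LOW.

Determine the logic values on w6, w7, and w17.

w1 = in3 XOR in1 = LOW XOR HIGH = HIGH
w2 = NOT in2 = NOT HIGH = LOW
w3 = w1 AND w2 = HIGH AND LOW = LOW
w5 = NOT in2 = NOT HIGH = LOW
w6 = in4 XOR w3 = LOW XOR LOW = LOW
w7 = w2 XOR w1 = LOW XOR HIGH = HIGH
w17 = NOT w5 = NOT LOW = HIGH

w6 = LOW; w7 = HIGH; w17 = HIGH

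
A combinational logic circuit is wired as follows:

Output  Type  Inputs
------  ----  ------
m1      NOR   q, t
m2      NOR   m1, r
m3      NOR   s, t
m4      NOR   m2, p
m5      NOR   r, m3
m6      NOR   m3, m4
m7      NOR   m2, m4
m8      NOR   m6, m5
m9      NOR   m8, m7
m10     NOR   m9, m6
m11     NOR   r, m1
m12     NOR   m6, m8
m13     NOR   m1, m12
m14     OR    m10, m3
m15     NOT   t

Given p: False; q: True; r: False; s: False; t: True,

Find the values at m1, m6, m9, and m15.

m1 = False; m6 = True; m9 = True; m15 = False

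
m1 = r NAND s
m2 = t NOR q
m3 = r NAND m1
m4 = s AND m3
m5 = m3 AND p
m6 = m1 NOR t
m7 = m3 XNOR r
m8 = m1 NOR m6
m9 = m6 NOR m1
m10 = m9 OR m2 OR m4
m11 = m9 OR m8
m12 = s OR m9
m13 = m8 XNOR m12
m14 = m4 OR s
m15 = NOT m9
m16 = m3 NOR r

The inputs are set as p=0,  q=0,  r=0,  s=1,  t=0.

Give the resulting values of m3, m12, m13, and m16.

m1 = r NAND s = 0 NAND 1 = 1
m3 = r NAND m1 = 0 NAND 1 = 1
m6 = m1 NOR t = 1 NOR 0 = 0
m8 = m1 NOR m6 = 1 NOR 0 = 0
m9 = m6 NOR m1 = 0 NOR 1 = 0
m12 = s OR m9 = 1 OR 0 = 1
m13 = m8 XNOR m12 = 0 XNOR 1 = 0
m16 = m3 NOR r = 1 NOR 0 = 0

m3 = 1, m12 = 1, m13 = 0, m16 = 0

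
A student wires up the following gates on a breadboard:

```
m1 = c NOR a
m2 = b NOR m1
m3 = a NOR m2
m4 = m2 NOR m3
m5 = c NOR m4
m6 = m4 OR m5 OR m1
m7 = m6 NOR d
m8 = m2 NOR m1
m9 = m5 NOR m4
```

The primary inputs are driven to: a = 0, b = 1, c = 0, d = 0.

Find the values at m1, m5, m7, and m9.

m1 = c NOR a = 0 NOR 0 = 1
m2 = b NOR m1 = 1 NOR 1 = 0
m3 = a NOR m2 = 0 NOR 0 = 1
m4 = m2 NOR m3 = 0 NOR 1 = 0
m5 = c NOR m4 = 0 NOR 0 = 1
m6 = m4 OR m5 OR m1 = 0 OR 1 OR 1 = 1
m7 = m6 NOR d = 1 NOR 0 = 0
m9 = m5 NOR m4 = 1 NOR 0 = 0

m1 = 1, m5 = 1, m7 = 0, m9 = 0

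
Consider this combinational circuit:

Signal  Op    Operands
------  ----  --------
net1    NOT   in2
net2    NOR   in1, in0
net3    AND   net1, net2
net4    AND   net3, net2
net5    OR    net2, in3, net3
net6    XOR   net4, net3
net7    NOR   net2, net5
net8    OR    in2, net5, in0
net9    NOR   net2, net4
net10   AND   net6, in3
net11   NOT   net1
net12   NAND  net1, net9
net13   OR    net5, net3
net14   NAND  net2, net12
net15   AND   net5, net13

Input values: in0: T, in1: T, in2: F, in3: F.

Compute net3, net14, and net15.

net3 = F, net14 = T, net15 = F

net1 = NOT in2 = NOT F = T
net2 = in1 NOR in0 = T NOR T = F
net3 = net1 AND net2 = T AND F = F
net4 = net3 AND net2 = F AND F = F
net5 = net2 OR in3 OR net3 = F OR F OR F = F
net9 = net2 NOR net4 = F NOR F = T
net12 = net1 NAND net9 = T NAND T = F
net13 = net5 OR net3 = F OR F = F
net14 = net2 NAND net12 = F NAND F = T
net15 = net5 AND net13 = F AND F = F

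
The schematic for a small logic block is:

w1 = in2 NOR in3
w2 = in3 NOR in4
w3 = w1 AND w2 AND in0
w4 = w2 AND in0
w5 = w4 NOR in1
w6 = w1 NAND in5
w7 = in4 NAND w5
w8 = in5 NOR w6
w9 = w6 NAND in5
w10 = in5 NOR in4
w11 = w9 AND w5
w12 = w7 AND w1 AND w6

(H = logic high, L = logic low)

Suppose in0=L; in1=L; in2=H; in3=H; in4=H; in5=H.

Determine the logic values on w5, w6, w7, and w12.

w5 = H, w6 = H, w7 = L, w12 = L

w1 = in2 NOR in3 = H NOR H = L
w2 = in3 NOR in4 = H NOR H = L
w4 = w2 AND in0 = L AND L = L
w5 = w4 NOR in1 = L NOR L = H
w6 = w1 NAND in5 = L NAND H = H
w7 = in4 NAND w5 = H NAND H = L
w12 = w7 AND w1 AND w6 = L AND L AND H = L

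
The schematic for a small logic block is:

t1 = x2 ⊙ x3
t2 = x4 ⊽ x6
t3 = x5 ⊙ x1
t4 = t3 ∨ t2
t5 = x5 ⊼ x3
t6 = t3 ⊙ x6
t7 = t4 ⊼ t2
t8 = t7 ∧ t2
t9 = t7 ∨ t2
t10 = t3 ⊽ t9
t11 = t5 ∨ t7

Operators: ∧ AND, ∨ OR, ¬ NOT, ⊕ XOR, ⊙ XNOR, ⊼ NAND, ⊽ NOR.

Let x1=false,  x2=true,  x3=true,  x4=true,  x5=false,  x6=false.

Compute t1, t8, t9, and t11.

t1 = x2 XNOR x3 = true XNOR true = true
t2 = x4 NOR x6 = true NOR false = false
t3 = x5 XNOR x1 = false XNOR false = true
t4 = t3 OR t2 = true OR false = true
t5 = x5 NAND x3 = false NAND true = true
t7 = t4 NAND t2 = true NAND false = true
t8 = t7 AND t2 = true AND false = false
t9 = t7 OR t2 = true OR false = true
t11 = t5 OR t7 = true OR true = true

t1 = true; t8 = false; t9 = true; t11 = true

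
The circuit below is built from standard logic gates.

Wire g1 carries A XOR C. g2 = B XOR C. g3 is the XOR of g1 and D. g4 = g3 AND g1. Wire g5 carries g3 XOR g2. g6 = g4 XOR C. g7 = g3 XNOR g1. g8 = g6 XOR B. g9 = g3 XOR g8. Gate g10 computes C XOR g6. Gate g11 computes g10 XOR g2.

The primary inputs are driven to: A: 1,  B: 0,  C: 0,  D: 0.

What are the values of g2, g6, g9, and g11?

g2 = 0  g6 = 1  g9 = 0  g11 = 1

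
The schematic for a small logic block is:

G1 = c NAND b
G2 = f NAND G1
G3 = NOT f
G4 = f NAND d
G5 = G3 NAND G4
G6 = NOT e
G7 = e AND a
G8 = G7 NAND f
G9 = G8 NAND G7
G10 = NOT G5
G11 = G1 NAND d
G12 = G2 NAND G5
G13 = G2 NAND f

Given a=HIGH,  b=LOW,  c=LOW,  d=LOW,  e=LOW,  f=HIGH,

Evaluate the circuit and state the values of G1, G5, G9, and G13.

G1 = c NAND b = LOW NAND LOW = HIGH
G2 = f NAND G1 = HIGH NAND HIGH = LOW
G3 = NOT f = NOT HIGH = LOW
G4 = f NAND d = HIGH NAND LOW = HIGH
G5 = G3 NAND G4 = LOW NAND HIGH = HIGH
G7 = e AND a = LOW AND HIGH = LOW
G8 = G7 NAND f = LOW NAND HIGH = HIGH
G9 = G8 NAND G7 = HIGH NAND LOW = HIGH
G13 = G2 NAND f = LOW NAND HIGH = HIGH

G1 = HIGH; G5 = HIGH; G9 = HIGH; G13 = HIGH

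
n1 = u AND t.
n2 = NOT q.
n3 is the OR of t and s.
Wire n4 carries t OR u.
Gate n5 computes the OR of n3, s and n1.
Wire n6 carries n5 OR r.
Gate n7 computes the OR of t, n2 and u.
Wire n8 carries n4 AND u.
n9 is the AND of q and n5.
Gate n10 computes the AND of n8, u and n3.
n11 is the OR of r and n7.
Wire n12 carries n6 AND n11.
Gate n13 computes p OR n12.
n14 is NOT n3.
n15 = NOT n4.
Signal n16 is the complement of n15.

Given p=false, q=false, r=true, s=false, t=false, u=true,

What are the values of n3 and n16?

n3 = false  n16 = true

n3 = t OR s = false OR false = false
n4 = t OR u = false OR true = true
n15 = NOT n4 = NOT true = false
n16 = NOT n15 = NOT false = true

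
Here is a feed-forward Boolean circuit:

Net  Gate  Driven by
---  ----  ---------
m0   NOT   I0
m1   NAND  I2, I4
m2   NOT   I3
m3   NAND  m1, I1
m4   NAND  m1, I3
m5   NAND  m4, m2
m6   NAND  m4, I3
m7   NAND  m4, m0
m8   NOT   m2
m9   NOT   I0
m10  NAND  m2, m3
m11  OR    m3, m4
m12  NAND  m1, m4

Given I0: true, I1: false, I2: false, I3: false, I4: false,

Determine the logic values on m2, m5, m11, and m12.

m2 = true  m5 = false  m11 = true  m12 = false

m1 = I2 NAND I4 = false NAND false = true
m2 = NOT I3 = NOT false = true
m3 = m1 NAND I1 = true NAND false = true
m4 = m1 NAND I3 = true NAND false = true
m5 = m4 NAND m2 = true NAND true = false
m11 = m3 OR m4 = true OR true = true
m12 = m1 NAND m4 = true NAND true = false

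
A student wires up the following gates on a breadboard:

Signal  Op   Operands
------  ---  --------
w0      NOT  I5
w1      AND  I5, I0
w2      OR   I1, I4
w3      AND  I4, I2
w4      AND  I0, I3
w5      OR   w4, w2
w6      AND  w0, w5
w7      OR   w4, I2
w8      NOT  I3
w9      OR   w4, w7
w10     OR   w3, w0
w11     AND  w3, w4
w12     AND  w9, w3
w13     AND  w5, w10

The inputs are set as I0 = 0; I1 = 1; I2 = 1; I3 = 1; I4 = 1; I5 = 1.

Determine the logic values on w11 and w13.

w0 = NOT I5 = NOT 1 = 0
w2 = I1 OR I4 = 1 OR 1 = 1
w3 = I4 AND I2 = 1 AND 1 = 1
w4 = I0 AND I3 = 0 AND 1 = 0
w5 = w4 OR w2 = 0 OR 1 = 1
w10 = w3 OR w0 = 1 OR 0 = 1
w11 = w3 AND w4 = 1 AND 0 = 0
w13 = w5 AND w10 = 1 AND 1 = 1

w11 = 0; w13 = 1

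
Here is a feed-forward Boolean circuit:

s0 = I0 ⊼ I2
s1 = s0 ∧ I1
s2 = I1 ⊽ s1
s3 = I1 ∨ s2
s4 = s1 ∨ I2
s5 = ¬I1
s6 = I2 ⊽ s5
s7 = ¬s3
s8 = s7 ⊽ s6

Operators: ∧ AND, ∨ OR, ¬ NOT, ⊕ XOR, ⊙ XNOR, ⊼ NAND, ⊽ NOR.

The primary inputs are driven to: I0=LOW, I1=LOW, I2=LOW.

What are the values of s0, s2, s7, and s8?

s0 = HIGH, s2 = HIGH, s7 = LOW, s8 = HIGH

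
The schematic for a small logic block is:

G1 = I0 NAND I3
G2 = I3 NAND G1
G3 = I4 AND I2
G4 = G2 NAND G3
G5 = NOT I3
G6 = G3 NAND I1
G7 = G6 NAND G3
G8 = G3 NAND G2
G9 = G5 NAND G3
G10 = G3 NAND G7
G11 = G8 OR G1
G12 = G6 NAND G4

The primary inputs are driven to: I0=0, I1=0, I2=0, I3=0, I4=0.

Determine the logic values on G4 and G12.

G1 = I0 NAND I3 = 0 NAND 0 = 1
G2 = I3 NAND G1 = 0 NAND 1 = 1
G3 = I4 AND I2 = 0 AND 0 = 0
G4 = G2 NAND G3 = 1 NAND 0 = 1
G6 = G3 NAND I1 = 0 NAND 0 = 1
G12 = G6 NAND G4 = 1 NAND 1 = 0

G4 = 1; G12 = 0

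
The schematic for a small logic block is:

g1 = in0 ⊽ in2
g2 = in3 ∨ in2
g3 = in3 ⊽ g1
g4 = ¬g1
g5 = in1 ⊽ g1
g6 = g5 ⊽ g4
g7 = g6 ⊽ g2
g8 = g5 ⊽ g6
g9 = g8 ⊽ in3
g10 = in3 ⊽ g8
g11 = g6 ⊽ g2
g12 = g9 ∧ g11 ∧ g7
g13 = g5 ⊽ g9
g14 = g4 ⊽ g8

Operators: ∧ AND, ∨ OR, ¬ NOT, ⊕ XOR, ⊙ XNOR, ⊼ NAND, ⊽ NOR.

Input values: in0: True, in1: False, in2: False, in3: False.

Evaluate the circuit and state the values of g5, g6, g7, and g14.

g5 = True; g6 = False; g7 = True; g14 = False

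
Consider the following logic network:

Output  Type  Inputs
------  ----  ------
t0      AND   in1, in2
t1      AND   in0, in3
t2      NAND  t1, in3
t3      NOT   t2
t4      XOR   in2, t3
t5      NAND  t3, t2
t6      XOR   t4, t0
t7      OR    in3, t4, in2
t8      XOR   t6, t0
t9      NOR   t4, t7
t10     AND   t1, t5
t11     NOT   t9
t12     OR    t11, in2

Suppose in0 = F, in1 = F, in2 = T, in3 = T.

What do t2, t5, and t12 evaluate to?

t1 = in0 AND in3 = F AND T = F
t2 = t1 NAND in3 = F NAND T = T
t3 = NOT t2 = NOT T = F
t4 = in2 XOR t3 = T XOR F = T
t5 = t3 NAND t2 = F NAND T = T
t7 = in3 OR t4 OR in2 = T OR T OR T = T
t9 = t4 NOR t7 = T NOR T = F
t11 = NOT t9 = NOT F = T
t12 = t11 OR in2 = T OR T = T

t2 = T; t5 = T; t12 = T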